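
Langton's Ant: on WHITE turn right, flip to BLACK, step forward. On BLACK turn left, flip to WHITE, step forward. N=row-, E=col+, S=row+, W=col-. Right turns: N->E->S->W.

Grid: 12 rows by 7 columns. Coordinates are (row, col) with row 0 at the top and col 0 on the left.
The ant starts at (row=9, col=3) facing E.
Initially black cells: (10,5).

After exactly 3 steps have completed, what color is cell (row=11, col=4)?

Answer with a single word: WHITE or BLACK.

Answer: WHITE

Derivation:
Step 1: on WHITE (9,3): turn R to S, flip to black, move to (10,3). |black|=2
Step 2: on WHITE (10,3): turn R to W, flip to black, move to (10,2). |black|=3
Step 3: on WHITE (10,2): turn R to N, flip to black, move to (9,2). |black|=4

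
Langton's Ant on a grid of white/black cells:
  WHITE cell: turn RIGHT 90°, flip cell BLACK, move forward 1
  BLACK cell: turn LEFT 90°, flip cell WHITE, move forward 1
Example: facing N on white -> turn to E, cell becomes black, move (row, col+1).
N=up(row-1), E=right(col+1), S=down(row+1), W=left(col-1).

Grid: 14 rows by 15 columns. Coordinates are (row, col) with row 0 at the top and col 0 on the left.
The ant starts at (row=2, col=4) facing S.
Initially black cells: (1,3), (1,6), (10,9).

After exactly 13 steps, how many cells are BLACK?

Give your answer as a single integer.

Step 1: on WHITE (2,4): turn R to W, flip to black, move to (2,3). |black|=4
Step 2: on WHITE (2,3): turn R to N, flip to black, move to (1,3). |black|=5
Step 3: on BLACK (1,3): turn L to W, flip to white, move to (1,2). |black|=4
Step 4: on WHITE (1,2): turn R to N, flip to black, move to (0,2). |black|=5
Step 5: on WHITE (0,2): turn R to E, flip to black, move to (0,3). |black|=6
Step 6: on WHITE (0,3): turn R to S, flip to black, move to (1,3). |black|=7
Step 7: on WHITE (1,3): turn R to W, flip to black, move to (1,2). |black|=8
Step 8: on BLACK (1,2): turn L to S, flip to white, move to (2,2). |black|=7
Step 9: on WHITE (2,2): turn R to W, flip to black, move to (2,1). |black|=8
Step 10: on WHITE (2,1): turn R to N, flip to black, move to (1,1). |black|=9
Step 11: on WHITE (1,1): turn R to E, flip to black, move to (1,2). |black|=10
Step 12: on WHITE (1,2): turn R to S, flip to black, move to (2,2). |black|=11
Step 13: on BLACK (2,2): turn L to E, flip to white, move to (2,3). |black|=10

Answer: 10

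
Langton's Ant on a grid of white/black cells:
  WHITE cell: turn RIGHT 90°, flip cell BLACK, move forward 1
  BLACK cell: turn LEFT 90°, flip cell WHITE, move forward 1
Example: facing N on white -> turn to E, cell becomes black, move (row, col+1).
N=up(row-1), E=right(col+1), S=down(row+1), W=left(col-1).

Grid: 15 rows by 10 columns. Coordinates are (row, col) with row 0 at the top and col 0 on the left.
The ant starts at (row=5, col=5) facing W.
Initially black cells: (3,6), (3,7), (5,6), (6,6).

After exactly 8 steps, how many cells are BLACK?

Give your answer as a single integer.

Step 1: on WHITE (5,5): turn R to N, flip to black, move to (4,5). |black|=5
Step 2: on WHITE (4,5): turn R to E, flip to black, move to (4,6). |black|=6
Step 3: on WHITE (4,6): turn R to S, flip to black, move to (5,6). |black|=7
Step 4: on BLACK (5,6): turn L to E, flip to white, move to (5,7). |black|=6
Step 5: on WHITE (5,7): turn R to S, flip to black, move to (6,7). |black|=7
Step 6: on WHITE (6,7): turn R to W, flip to black, move to (6,6). |black|=8
Step 7: on BLACK (6,6): turn L to S, flip to white, move to (7,6). |black|=7
Step 8: on WHITE (7,6): turn R to W, flip to black, move to (7,5). |black|=8

Answer: 8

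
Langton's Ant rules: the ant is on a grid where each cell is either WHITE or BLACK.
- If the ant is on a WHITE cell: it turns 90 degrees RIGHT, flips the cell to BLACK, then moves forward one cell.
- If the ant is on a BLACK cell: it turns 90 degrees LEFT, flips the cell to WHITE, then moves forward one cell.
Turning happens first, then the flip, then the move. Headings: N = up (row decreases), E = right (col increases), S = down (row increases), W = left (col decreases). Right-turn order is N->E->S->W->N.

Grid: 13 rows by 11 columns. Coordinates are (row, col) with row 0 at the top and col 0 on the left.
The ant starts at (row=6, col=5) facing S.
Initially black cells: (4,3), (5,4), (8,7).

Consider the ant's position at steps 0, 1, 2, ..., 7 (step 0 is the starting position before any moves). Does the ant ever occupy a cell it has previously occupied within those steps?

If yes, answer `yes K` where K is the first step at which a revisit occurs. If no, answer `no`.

Step 1: on WHITE (6,5): turn R to W, flip to black, move to (6,4). |black|=4 — new cell
Step 2: on WHITE (6,4): turn R to N, flip to black, move to (5,4). |black|=5 — new cell
Step 3: on BLACK (5,4): turn L to W, flip to white, move to (5,3). |black|=4 — new cell
Step 4: on WHITE (5,3): turn R to N, flip to black, move to (4,3). |black|=5 — new cell
Step 5: on BLACK (4,3): turn L to W, flip to white, move to (4,2). |black|=4 — new cell
Step 6: on WHITE (4,2): turn R to N, flip to black, move to (3,2). |black|=5 — new cell
Step 7: on WHITE (3,2): turn R to E, flip to black, move to (3,3). |black|=6 — new cell
No revisit within 7 steps.

Answer: no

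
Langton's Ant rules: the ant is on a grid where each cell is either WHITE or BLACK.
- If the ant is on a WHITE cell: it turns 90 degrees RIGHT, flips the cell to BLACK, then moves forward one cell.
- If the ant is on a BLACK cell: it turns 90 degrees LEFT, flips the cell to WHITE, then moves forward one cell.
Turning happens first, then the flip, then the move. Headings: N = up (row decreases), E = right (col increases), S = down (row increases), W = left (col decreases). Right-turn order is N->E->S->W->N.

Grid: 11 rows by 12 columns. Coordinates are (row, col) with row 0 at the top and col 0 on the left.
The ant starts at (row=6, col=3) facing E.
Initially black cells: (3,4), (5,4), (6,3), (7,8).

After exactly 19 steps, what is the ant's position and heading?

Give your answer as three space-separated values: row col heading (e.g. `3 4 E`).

Step 1: on BLACK (6,3): turn L to N, flip to white, move to (5,3). |black|=3
Step 2: on WHITE (5,3): turn R to E, flip to black, move to (5,4). |black|=4
Step 3: on BLACK (5,4): turn L to N, flip to white, move to (4,4). |black|=3
Step 4: on WHITE (4,4): turn R to E, flip to black, move to (4,5). |black|=4
Step 5: on WHITE (4,5): turn R to S, flip to black, move to (5,5). |black|=5
Step 6: on WHITE (5,5): turn R to W, flip to black, move to (5,4). |black|=6
Step 7: on WHITE (5,4): turn R to N, flip to black, move to (4,4). |black|=7
Step 8: on BLACK (4,4): turn L to W, flip to white, move to (4,3). |black|=6
Step 9: on WHITE (4,3): turn R to N, flip to black, move to (3,3). |black|=7
Step 10: on WHITE (3,3): turn R to E, flip to black, move to (3,4). |black|=8
Step 11: on BLACK (3,4): turn L to N, flip to white, move to (2,4). |black|=7
Step 12: on WHITE (2,4): turn R to E, flip to black, move to (2,5). |black|=8
Step 13: on WHITE (2,5): turn R to S, flip to black, move to (3,5). |black|=9
Step 14: on WHITE (3,5): turn R to W, flip to black, move to (3,4). |black|=10
Step 15: on WHITE (3,4): turn R to N, flip to black, move to (2,4). |black|=11
Step 16: on BLACK (2,4): turn L to W, flip to white, move to (2,3). |black|=10
Step 17: on WHITE (2,3): turn R to N, flip to black, move to (1,3). |black|=11
Step 18: on WHITE (1,3): turn R to E, flip to black, move to (1,4). |black|=12
Step 19: on WHITE (1,4): turn R to S, flip to black, move to (2,4). |black|=13

Answer: 2 4 S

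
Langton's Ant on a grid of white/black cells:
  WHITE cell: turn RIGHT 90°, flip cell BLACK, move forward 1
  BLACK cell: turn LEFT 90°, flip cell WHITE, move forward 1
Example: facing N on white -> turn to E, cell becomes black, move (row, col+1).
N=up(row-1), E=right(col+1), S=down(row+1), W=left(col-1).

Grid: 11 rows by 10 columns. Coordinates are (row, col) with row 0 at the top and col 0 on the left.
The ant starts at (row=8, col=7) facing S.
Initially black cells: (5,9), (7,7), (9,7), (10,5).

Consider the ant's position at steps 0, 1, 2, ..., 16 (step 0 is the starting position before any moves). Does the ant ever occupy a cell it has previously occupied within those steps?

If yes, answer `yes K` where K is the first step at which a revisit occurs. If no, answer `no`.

Answer: yes 7

Derivation:
Step 1: on WHITE (8,7): turn R to W, flip to black, move to (8,6). |black|=5 — new cell
Step 2: on WHITE (8,6): turn R to N, flip to black, move to (7,6). |black|=6 — new cell
Step 3: on WHITE (7,6): turn R to E, flip to black, move to (7,7). |black|=7 — new cell
Step 4: on BLACK (7,7): turn L to N, flip to white, move to (6,7). |black|=6 — new cell
Step 5: on WHITE (6,7): turn R to E, flip to black, move to (6,8). |black|=7 — new cell
Step 6: on WHITE (6,8): turn R to S, flip to black, move to (7,8). |black|=8 — new cell
Step 7: on WHITE (7,8): turn R to W, flip to black, move to (7,7). |black|=9 — REVISIT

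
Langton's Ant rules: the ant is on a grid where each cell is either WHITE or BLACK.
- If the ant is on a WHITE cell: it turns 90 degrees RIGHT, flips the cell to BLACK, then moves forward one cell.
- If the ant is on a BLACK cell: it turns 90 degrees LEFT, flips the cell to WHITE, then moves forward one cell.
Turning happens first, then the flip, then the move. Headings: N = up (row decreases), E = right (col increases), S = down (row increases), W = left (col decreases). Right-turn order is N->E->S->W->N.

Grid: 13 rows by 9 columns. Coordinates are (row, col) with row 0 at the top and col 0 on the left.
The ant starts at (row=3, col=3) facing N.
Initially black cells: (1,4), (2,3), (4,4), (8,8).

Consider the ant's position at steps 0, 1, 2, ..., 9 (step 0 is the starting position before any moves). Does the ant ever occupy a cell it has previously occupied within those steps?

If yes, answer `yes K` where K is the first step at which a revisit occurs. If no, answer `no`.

Step 1: on WHITE (3,3): turn R to E, flip to black, move to (3,4). |black|=5 — new cell
Step 2: on WHITE (3,4): turn R to S, flip to black, move to (4,4). |black|=6 — new cell
Step 3: on BLACK (4,4): turn L to E, flip to white, move to (4,5). |black|=5 — new cell
Step 4: on WHITE (4,5): turn R to S, flip to black, move to (5,5). |black|=6 — new cell
Step 5: on WHITE (5,5): turn R to W, flip to black, move to (5,4). |black|=7 — new cell
Step 6: on WHITE (5,4): turn R to N, flip to black, move to (4,4). |black|=8 — REVISIT

Answer: yes 6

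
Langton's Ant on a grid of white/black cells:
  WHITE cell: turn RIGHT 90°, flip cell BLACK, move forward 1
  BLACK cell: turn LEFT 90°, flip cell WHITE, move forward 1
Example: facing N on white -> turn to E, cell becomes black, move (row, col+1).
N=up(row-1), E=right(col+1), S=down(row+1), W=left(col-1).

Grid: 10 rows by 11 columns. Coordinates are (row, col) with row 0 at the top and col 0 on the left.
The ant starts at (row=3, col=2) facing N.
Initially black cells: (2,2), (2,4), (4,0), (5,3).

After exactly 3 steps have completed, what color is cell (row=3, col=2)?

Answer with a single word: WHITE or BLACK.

Step 1: on WHITE (3,2): turn R to E, flip to black, move to (3,3). |black|=5
Step 2: on WHITE (3,3): turn R to S, flip to black, move to (4,3). |black|=6
Step 3: on WHITE (4,3): turn R to W, flip to black, move to (4,2). |black|=7

Answer: BLACK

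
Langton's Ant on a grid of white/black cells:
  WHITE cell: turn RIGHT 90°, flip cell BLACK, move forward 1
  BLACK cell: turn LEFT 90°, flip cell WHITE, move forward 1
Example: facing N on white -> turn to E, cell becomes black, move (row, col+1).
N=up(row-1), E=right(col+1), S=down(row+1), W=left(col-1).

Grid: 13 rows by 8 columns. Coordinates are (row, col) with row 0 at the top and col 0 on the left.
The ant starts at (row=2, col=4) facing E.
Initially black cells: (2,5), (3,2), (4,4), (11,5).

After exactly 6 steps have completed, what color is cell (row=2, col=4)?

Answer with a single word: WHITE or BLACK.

Answer: WHITE

Derivation:
Step 1: on WHITE (2,4): turn R to S, flip to black, move to (3,4). |black|=5
Step 2: on WHITE (3,4): turn R to W, flip to black, move to (3,3). |black|=6
Step 3: on WHITE (3,3): turn R to N, flip to black, move to (2,3). |black|=7
Step 4: on WHITE (2,3): turn R to E, flip to black, move to (2,4). |black|=8
Step 5: on BLACK (2,4): turn L to N, flip to white, move to (1,4). |black|=7
Step 6: on WHITE (1,4): turn R to E, flip to black, move to (1,5). |black|=8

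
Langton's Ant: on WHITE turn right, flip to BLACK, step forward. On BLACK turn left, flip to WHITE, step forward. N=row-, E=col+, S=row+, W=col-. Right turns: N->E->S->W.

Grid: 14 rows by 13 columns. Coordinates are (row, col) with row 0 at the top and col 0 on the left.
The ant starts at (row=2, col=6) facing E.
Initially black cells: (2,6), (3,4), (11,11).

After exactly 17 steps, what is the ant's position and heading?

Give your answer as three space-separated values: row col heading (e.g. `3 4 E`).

Answer: 1 6 N

Derivation:
Step 1: on BLACK (2,6): turn L to N, flip to white, move to (1,6). |black|=2
Step 2: on WHITE (1,6): turn R to E, flip to black, move to (1,7). |black|=3
Step 3: on WHITE (1,7): turn R to S, flip to black, move to (2,7). |black|=4
Step 4: on WHITE (2,7): turn R to W, flip to black, move to (2,6). |black|=5
Step 5: on WHITE (2,6): turn R to N, flip to black, move to (1,6). |black|=6
Step 6: on BLACK (1,6): turn L to W, flip to white, move to (1,5). |black|=5
Step 7: on WHITE (1,5): turn R to N, flip to black, move to (0,5). |black|=6
Step 8: on WHITE (0,5): turn R to E, flip to black, move to (0,6). |black|=7
Step 9: on WHITE (0,6): turn R to S, flip to black, move to (1,6). |black|=8
Step 10: on WHITE (1,6): turn R to W, flip to black, move to (1,5). |black|=9
Step 11: on BLACK (1,5): turn L to S, flip to white, move to (2,5). |black|=8
Step 12: on WHITE (2,5): turn R to W, flip to black, move to (2,4). |black|=9
Step 13: on WHITE (2,4): turn R to N, flip to black, move to (1,4). |black|=10
Step 14: on WHITE (1,4): turn R to E, flip to black, move to (1,5). |black|=11
Step 15: on WHITE (1,5): turn R to S, flip to black, move to (2,5). |black|=12
Step 16: on BLACK (2,5): turn L to E, flip to white, move to (2,6). |black|=11
Step 17: on BLACK (2,6): turn L to N, flip to white, move to (1,6). |black|=10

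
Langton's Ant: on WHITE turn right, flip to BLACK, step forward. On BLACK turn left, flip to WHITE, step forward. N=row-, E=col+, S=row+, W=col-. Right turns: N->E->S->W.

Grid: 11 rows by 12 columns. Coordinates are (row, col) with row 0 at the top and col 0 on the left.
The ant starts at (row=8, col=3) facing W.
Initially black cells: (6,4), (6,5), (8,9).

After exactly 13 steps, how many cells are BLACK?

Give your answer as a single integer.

Answer: 12

Derivation:
Step 1: on WHITE (8,3): turn R to N, flip to black, move to (7,3). |black|=4
Step 2: on WHITE (7,3): turn R to E, flip to black, move to (7,4). |black|=5
Step 3: on WHITE (7,4): turn R to S, flip to black, move to (8,4). |black|=6
Step 4: on WHITE (8,4): turn R to W, flip to black, move to (8,3). |black|=7
Step 5: on BLACK (8,3): turn L to S, flip to white, move to (9,3). |black|=6
Step 6: on WHITE (9,3): turn R to W, flip to black, move to (9,2). |black|=7
Step 7: on WHITE (9,2): turn R to N, flip to black, move to (8,2). |black|=8
Step 8: on WHITE (8,2): turn R to E, flip to black, move to (8,3). |black|=9
Step 9: on WHITE (8,3): turn R to S, flip to black, move to (9,3). |black|=10
Step 10: on BLACK (9,3): turn L to E, flip to white, move to (9,4). |black|=9
Step 11: on WHITE (9,4): turn R to S, flip to black, move to (10,4). |black|=10
Step 12: on WHITE (10,4): turn R to W, flip to black, move to (10,3). |black|=11
Step 13: on WHITE (10,3): turn R to N, flip to black, move to (9,3). |black|=12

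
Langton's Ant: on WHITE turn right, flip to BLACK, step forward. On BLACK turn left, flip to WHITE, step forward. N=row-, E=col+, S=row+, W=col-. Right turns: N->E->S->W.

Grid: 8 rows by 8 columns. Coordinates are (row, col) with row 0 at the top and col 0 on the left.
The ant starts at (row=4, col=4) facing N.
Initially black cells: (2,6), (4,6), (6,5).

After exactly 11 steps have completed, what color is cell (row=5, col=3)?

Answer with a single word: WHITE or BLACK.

Answer: BLACK

Derivation:
Step 1: on WHITE (4,4): turn R to E, flip to black, move to (4,5). |black|=4
Step 2: on WHITE (4,5): turn R to S, flip to black, move to (5,5). |black|=5
Step 3: on WHITE (5,5): turn R to W, flip to black, move to (5,4). |black|=6
Step 4: on WHITE (5,4): turn R to N, flip to black, move to (4,4). |black|=7
Step 5: on BLACK (4,4): turn L to W, flip to white, move to (4,3). |black|=6
Step 6: on WHITE (4,3): turn R to N, flip to black, move to (3,3). |black|=7
Step 7: on WHITE (3,3): turn R to E, flip to black, move to (3,4). |black|=8
Step 8: on WHITE (3,4): turn R to S, flip to black, move to (4,4). |black|=9
Step 9: on WHITE (4,4): turn R to W, flip to black, move to (4,3). |black|=10
Step 10: on BLACK (4,3): turn L to S, flip to white, move to (5,3). |black|=9
Step 11: on WHITE (5,3): turn R to W, flip to black, move to (5,2). |black|=10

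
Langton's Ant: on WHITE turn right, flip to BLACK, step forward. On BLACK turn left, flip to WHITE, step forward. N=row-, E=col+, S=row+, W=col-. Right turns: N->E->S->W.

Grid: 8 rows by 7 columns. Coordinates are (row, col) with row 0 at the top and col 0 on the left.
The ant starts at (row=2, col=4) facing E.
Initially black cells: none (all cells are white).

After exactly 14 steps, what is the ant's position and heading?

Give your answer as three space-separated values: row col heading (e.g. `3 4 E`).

Step 1: on WHITE (2,4): turn R to S, flip to black, move to (3,4). |black|=1
Step 2: on WHITE (3,4): turn R to W, flip to black, move to (3,3). |black|=2
Step 3: on WHITE (3,3): turn R to N, flip to black, move to (2,3). |black|=3
Step 4: on WHITE (2,3): turn R to E, flip to black, move to (2,4). |black|=4
Step 5: on BLACK (2,4): turn L to N, flip to white, move to (1,4). |black|=3
Step 6: on WHITE (1,4): turn R to E, flip to black, move to (1,5). |black|=4
Step 7: on WHITE (1,5): turn R to S, flip to black, move to (2,5). |black|=5
Step 8: on WHITE (2,5): turn R to W, flip to black, move to (2,4). |black|=6
Step 9: on WHITE (2,4): turn R to N, flip to black, move to (1,4). |black|=7
Step 10: on BLACK (1,4): turn L to W, flip to white, move to (1,3). |black|=6
Step 11: on WHITE (1,3): turn R to N, flip to black, move to (0,3). |black|=7
Step 12: on WHITE (0,3): turn R to E, flip to black, move to (0,4). |black|=8
Step 13: on WHITE (0,4): turn R to S, flip to black, move to (1,4). |black|=9
Step 14: on WHITE (1,4): turn R to W, flip to black, move to (1,3). |black|=10

Answer: 1 3 W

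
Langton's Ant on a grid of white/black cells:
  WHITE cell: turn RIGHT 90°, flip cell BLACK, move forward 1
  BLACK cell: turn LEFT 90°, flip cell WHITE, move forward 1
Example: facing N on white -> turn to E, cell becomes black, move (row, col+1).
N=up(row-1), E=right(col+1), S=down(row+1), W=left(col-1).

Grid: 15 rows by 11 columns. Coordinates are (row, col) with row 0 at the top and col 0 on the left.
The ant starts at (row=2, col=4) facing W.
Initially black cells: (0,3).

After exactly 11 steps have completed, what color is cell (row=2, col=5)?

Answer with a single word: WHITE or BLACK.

Step 1: on WHITE (2,4): turn R to N, flip to black, move to (1,4). |black|=2
Step 2: on WHITE (1,4): turn R to E, flip to black, move to (1,5). |black|=3
Step 3: on WHITE (1,5): turn R to S, flip to black, move to (2,5). |black|=4
Step 4: on WHITE (2,5): turn R to W, flip to black, move to (2,4). |black|=5
Step 5: on BLACK (2,4): turn L to S, flip to white, move to (3,4). |black|=4
Step 6: on WHITE (3,4): turn R to W, flip to black, move to (3,3). |black|=5
Step 7: on WHITE (3,3): turn R to N, flip to black, move to (2,3). |black|=6
Step 8: on WHITE (2,3): turn R to E, flip to black, move to (2,4). |black|=7
Step 9: on WHITE (2,4): turn R to S, flip to black, move to (3,4). |black|=8
Step 10: on BLACK (3,4): turn L to E, flip to white, move to (3,5). |black|=7
Step 11: on WHITE (3,5): turn R to S, flip to black, move to (4,5). |black|=8

Answer: BLACK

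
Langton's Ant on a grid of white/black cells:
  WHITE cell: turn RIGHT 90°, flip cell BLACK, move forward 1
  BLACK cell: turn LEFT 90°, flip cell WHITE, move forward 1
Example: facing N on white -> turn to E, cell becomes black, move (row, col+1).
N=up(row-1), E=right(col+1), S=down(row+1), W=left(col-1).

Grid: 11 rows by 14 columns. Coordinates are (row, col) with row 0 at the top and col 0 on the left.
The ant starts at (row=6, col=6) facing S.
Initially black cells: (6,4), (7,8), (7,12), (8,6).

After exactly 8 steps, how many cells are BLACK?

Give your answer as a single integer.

Step 1: on WHITE (6,6): turn R to W, flip to black, move to (6,5). |black|=5
Step 2: on WHITE (6,5): turn R to N, flip to black, move to (5,5). |black|=6
Step 3: on WHITE (5,5): turn R to E, flip to black, move to (5,6). |black|=7
Step 4: on WHITE (5,6): turn R to S, flip to black, move to (6,6). |black|=8
Step 5: on BLACK (6,6): turn L to E, flip to white, move to (6,7). |black|=7
Step 6: on WHITE (6,7): turn R to S, flip to black, move to (7,7). |black|=8
Step 7: on WHITE (7,7): turn R to W, flip to black, move to (7,6). |black|=9
Step 8: on WHITE (7,6): turn R to N, flip to black, move to (6,6). |black|=10

Answer: 10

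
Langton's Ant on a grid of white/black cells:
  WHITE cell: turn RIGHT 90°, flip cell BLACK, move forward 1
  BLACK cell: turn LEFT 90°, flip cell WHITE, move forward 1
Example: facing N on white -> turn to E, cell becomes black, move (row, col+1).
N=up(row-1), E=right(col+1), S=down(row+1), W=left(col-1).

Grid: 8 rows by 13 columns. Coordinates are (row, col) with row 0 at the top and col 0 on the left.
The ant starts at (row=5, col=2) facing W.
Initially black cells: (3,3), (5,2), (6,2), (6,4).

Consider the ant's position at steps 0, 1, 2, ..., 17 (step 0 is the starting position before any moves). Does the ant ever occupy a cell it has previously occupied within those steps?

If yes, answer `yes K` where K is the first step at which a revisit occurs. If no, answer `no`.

Answer: yes 5

Derivation:
Step 1: on BLACK (5,2): turn L to S, flip to white, move to (6,2). |black|=3 — new cell
Step 2: on BLACK (6,2): turn L to E, flip to white, move to (6,3). |black|=2 — new cell
Step 3: on WHITE (6,3): turn R to S, flip to black, move to (7,3). |black|=3 — new cell
Step 4: on WHITE (7,3): turn R to W, flip to black, move to (7,2). |black|=4 — new cell
Step 5: on WHITE (7,2): turn R to N, flip to black, move to (6,2). |black|=5 — REVISIT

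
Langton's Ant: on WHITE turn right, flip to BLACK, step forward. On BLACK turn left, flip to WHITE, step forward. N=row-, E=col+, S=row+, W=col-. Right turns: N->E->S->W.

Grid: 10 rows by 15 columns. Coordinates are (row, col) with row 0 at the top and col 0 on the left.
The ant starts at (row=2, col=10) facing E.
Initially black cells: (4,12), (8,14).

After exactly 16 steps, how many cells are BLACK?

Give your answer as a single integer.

Answer: 10

Derivation:
Step 1: on WHITE (2,10): turn R to S, flip to black, move to (3,10). |black|=3
Step 2: on WHITE (3,10): turn R to W, flip to black, move to (3,9). |black|=4
Step 3: on WHITE (3,9): turn R to N, flip to black, move to (2,9). |black|=5
Step 4: on WHITE (2,9): turn R to E, flip to black, move to (2,10). |black|=6
Step 5: on BLACK (2,10): turn L to N, flip to white, move to (1,10). |black|=5
Step 6: on WHITE (1,10): turn R to E, flip to black, move to (1,11). |black|=6
Step 7: on WHITE (1,11): turn R to S, flip to black, move to (2,11). |black|=7
Step 8: on WHITE (2,11): turn R to W, flip to black, move to (2,10). |black|=8
Step 9: on WHITE (2,10): turn R to N, flip to black, move to (1,10). |black|=9
Step 10: on BLACK (1,10): turn L to W, flip to white, move to (1,9). |black|=8
Step 11: on WHITE (1,9): turn R to N, flip to black, move to (0,9). |black|=9
Step 12: on WHITE (0,9): turn R to E, flip to black, move to (0,10). |black|=10
Step 13: on WHITE (0,10): turn R to S, flip to black, move to (1,10). |black|=11
Step 14: on WHITE (1,10): turn R to W, flip to black, move to (1,9). |black|=12
Step 15: on BLACK (1,9): turn L to S, flip to white, move to (2,9). |black|=11
Step 16: on BLACK (2,9): turn L to E, flip to white, move to (2,10). |black|=10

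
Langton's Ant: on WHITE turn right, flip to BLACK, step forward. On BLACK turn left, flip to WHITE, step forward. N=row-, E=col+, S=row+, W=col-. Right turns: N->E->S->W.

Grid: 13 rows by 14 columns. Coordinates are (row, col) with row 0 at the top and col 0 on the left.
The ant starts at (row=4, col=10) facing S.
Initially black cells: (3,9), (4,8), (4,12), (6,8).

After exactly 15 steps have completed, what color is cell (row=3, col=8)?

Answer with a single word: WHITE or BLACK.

Answer: BLACK

Derivation:
Step 1: on WHITE (4,10): turn R to W, flip to black, move to (4,9). |black|=5
Step 2: on WHITE (4,9): turn R to N, flip to black, move to (3,9). |black|=6
Step 3: on BLACK (3,9): turn L to W, flip to white, move to (3,8). |black|=5
Step 4: on WHITE (3,8): turn R to N, flip to black, move to (2,8). |black|=6
Step 5: on WHITE (2,8): turn R to E, flip to black, move to (2,9). |black|=7
Step 6: on WHITE (2,9): turn R to S, flip to black, move to (3,9). |black|=8
Step 7: on WHITE (3,9): turn R to W, flip to black, move to (3,8). |black|=9
Step 8: on BLACK (3,8): turn L to S, flip to white, move to (4,8). |black|=8
Step 9: on BLACK (4,8): turn L to E, flip to white, move to (4,9). |black|=7
Step 10: on BLACK (4,9): turn L to N, flip to white, move to (3,9). |black|=6
Step 11: on BLACK (3,9): turn L to W, flip to white, move to (3,8). |black|=5
Step 12: on WHITE (3,8): turn R to N, flip to black, move to (2,8). |black|=6
Step 13: on BLACK (2,8): turn L to W, flip to white, move to (2,7). |black|=5
Step 14: on WHITE (2,7): turn R to N, flip to black, move to (1,7). |black|=6
Step 15: on WHITE (1,7): turn R to E, flip to black, move to (1,8). |black|=7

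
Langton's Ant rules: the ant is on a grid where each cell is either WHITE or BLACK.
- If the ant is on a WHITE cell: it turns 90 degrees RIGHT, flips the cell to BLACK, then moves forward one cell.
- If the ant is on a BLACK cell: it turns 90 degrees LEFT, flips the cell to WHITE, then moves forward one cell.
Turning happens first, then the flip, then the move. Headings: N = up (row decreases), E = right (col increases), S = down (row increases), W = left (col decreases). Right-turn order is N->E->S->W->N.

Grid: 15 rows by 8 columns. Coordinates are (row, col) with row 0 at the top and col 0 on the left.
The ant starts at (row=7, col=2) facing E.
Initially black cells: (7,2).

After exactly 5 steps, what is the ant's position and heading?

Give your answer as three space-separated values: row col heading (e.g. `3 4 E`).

Step 1: on BLACK (7,2): turn L to N, flip to white, move to (6,2). |black|=0
Step 2: on WHITE (6,2): turn R to E, flip to black, move to (6,3). |black|=1
Step 3: on WHITE (6,3): turn R to S, flip to black, move to (7,3). |black|=2
Step 4: on WHITE (7,3): turn R to W, flip to black, move to (7,2). |black|=3
Step 5: on WHITE (7,2): turn R to N, flip to black, move to (6,2). |black|=4

Answer: 6 2 N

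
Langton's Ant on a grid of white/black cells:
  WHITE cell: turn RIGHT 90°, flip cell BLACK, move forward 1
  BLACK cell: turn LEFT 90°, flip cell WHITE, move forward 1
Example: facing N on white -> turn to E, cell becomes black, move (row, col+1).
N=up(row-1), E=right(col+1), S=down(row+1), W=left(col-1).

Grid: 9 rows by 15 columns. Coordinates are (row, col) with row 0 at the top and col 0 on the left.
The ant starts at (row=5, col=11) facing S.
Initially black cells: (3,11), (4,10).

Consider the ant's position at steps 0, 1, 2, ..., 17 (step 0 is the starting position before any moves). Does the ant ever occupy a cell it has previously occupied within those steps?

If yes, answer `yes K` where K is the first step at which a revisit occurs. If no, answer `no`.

Answer: yes 6

Derivation:
Step 1: on WHITE (5,11): turn R to W, flip to black, move to (5,10). |black|=3 — new cell
Step 2: on WHITE (5,10): turn R to N, flip to black, move to (4,10). |black|=4 — new cell
Step 3: on BLACK (4,10): turn L to W, flip to white, move to (4,9). |black|=3 — new cell
Step 4: on WHITE (4,9): turn R to N, flip to black, move to (3,9). |black|=4 — new cell
Step 5: on WHITE (3,9): turn R to E, flip to black, move to (3,10). |black|=5 — new cell
Step 6: on WHITE (3,10): turn R to S, flip to black, move to (4,10). |black|=6 — REVISIT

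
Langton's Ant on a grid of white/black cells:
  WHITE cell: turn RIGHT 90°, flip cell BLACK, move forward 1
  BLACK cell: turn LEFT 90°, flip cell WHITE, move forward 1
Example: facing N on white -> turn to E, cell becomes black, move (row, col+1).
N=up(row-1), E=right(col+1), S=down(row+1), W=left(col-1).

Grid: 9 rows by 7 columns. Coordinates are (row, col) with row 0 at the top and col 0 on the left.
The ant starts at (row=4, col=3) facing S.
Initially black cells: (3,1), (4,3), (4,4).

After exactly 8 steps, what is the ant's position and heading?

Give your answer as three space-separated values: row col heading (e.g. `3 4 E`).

Answer: 2 3 N

Derivation:
Step 1: on BLACK (4,3): turn L to E, flip to white, move to (4,4). |black|=2
Step 2: on BLACK (4,4): turn L to N, flip to white, move to (3,4). |black|=1
Step 3: on WHITE (3,4): turn R to E, flip to black, move to (3,5). |black|=2
Step 4: on WHITE (3,5): turn R to S, flip to black, move to (4,5). |black|=3
Step 5: on WHITE (4,5): turn R to W, flip to black, move to (4,4). |black|=4
Step 6: on WHITE (4,4): turn R to N, flip to black, move to (3,4). |black|=5
Step 7: on BLACK (3,4): turn L to W, flip to white, move to (3,3). |black|=4
Step 8: on WHITE (3,3): turn R to N, flip to black, move to (2,3). |black|=5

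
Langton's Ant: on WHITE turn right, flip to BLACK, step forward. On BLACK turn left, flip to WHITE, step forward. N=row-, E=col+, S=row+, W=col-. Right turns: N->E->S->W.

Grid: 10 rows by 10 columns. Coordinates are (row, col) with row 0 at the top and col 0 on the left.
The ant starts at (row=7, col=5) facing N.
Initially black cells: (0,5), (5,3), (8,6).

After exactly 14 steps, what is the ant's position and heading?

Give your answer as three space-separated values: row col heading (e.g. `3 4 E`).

Step 1: on WHITE (7,5): turn R to E, flip to black, move to (7,6). |black|=4
Step 2: on WHITE (7,6): turn R to S, flip to black, move to (8,6). |black|=5
Step 3: on BLACK (8,6): turn L to E, flip to white, move to (8,7). |black|=4
Step 4: on WHITE (8,7): turn R to S, flip to black, move to (9,7). |black|=5
Step 5: on WHITE (9,7): turn R to W, flip to black, move to (9,6). |black|=6
Step 6: on WHITE (9,6): turn R to N, flip to black, move to (8,6). |black|=7
Step 7: on WHITE (8,6): turn R to E, flip to black, move to (8,7). |black|=8
Step 8: on BLACK (8,7): turn L to N, flip to white, move to (7,7). |black|=7
Step 9: on WHITE (7,7): turn R to E, flip to black, move to (7,8). |black|=8
Step 10: on WHITE (7,8): turn R to S, flip to black, move to (8,8). |black|=9
Step 11: on WHITE (8,8): turn R to W, flip to black, move to (8,7). |black|=10
Step 12: on WHITE (8,7): turn R to N, flip to black, move to (7,7). |black|=11
Step 13: on BLACK (7,7): turn L to W, flip to white, move to (7,6). |black|=10
Step 14: on BLACK (7,6): turn L to S, flip to white, move to (8,6). |black|=9

Answer: 8 6 S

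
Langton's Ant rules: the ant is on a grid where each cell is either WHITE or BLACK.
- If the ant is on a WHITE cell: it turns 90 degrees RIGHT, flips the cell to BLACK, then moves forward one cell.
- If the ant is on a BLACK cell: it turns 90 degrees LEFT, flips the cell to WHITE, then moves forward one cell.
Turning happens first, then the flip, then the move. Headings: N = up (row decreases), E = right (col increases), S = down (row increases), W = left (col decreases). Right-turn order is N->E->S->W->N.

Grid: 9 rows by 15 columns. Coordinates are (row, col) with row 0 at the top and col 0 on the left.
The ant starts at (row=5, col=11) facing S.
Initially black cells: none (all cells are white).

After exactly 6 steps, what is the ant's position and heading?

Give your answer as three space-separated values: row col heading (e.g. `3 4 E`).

Answer: 6 12 S

Derivation:
Step 1: on WHITE (5,11): turn R to W, flip to black, move to (5,10). |black|=1
Step 2: on WHITE (5,10): turn R to N, flip to black, move to (4,10). |black|=2
Step 3: on WHITE (4,10): turn R to E, flip to black, move to (4,11). |black|=3
Step 4: on WHITE (4,11): turn R to S, flip to black, move to (5,11). |black|=4
Step 5: on BLACK (5,11): turn L to E, flip to white, move to (5,12). |black|=3
Step 6: on WHITE (5,12): turn R to S, flip to black, move to (6,12). |black|=4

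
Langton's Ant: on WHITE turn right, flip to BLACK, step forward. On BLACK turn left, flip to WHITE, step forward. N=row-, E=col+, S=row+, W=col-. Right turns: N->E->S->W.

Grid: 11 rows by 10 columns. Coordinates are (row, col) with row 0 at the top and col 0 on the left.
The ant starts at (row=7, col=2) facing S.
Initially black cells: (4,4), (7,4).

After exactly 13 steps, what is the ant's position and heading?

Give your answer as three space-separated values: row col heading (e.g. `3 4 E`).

Step 1: on WHITE (7,2): turn R to W, flip to black, move to (7,1). |black|=3
Step 2: on WHITE (7,1): turn R to N, flip to black, move to (6,1). |black|=4
Step 3: on WHITE (6,1): turn R to E, flip to black, move to (6,2). |black|=5
Step 4: on WHITE (6,2): turn R to S, flip to black, move to (7,2). |black|=6
Step 5: on BLACK (7,2): turn L to E, flip to white, move to (7,3). |black|=5
Step 6: on WHITE (7,3): turn R to S, flip to black, move to (8,3). |black|=6
Step 7: on WHITE (8,3): turn R to W, flip to black, move to (8,2). |black|=7
Step 8: on WHITE (8,2): turn R to N, flip to black, move to (7,2). |black|=8
Step 9: on WHITE (7,2): turn R to E, flip to black, move to (7,3). |black|=9
Step 10: on BLACK (7,3): turn L to N, flip to white, move to (6,3). |black|=8
Step 11: on WHITE (6,3): turn R to E, flip to black, move to (6,4). |black|=9
Step 12: on WHITE (6,4): turn R to S, flip to black, move to (7,4). |black|=10
Step 13: on BLACK (7,4): turn L to E, flip to white, move to (7,5). |black|=9

Answer: 7 5 E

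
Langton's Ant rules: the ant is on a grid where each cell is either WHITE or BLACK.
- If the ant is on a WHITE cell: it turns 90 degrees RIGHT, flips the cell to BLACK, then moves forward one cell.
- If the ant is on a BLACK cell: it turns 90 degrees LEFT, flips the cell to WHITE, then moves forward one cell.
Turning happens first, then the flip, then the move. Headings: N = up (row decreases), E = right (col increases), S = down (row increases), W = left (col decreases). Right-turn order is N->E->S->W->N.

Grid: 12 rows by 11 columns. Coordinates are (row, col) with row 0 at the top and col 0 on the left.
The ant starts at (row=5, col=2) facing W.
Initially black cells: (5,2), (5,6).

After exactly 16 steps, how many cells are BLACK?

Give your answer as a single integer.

Answer: 10

Derivation:
Step 1: on BLACK (5,2): turn L to S, flip to white, move to (6,2). |black|=1
Step 2: on WHITE (6,2): turn R to W, flip to black, move to (6,1). |black|=2
Step 3: on WHITE (6,1): turn R to N, flip to black, move to (5,1). |black|=3
Step 4: on WHITE (5,1): turn R to E, flip to black, move to (5,2). |black|=4
Step 5: on WHITE (5,2): turn R to S, flip to black, move to (6,2). |black|=5
Step 6: on BLACK (6,2): turn L to E, flip to white, move to (6,3). |black|=4
Step 7: on WHITE (6,3): turn R to S, flip to black, move to (7,3). |black|=5
Step 8: on WHITE (7,3): turn R to W, flip to black, move to (7,2). |black|=6
Step 9: on WHITE (7,2): turn R to N, flip to black, move to (6,2). |black|=7
Step 10: on WHITE (6,2): turn R to E, flip to black, move to (6,3). |black|=8
Step 11: on BLACK (6,3): turn L to N, flip to white, move to (5,3). |black|=7
Step 12: on WHITE (5,3): turn R to E, flip to black, move to (5,4). |black|=8
Step 13: on WHITE (5,4): turn R to S, flip to black, move to (6,4). |black|=9
Step 14: on WHITE (6,4): turn R to W, flip to black, move to (6,3). |black|=10
Step 15: on WHITE (6,3): turn R to N, flip to black, move to (5,3). |black|=11
Step 16: on BLACK (5,3): turn L to W, flip to white, move to (5,2). |black|=10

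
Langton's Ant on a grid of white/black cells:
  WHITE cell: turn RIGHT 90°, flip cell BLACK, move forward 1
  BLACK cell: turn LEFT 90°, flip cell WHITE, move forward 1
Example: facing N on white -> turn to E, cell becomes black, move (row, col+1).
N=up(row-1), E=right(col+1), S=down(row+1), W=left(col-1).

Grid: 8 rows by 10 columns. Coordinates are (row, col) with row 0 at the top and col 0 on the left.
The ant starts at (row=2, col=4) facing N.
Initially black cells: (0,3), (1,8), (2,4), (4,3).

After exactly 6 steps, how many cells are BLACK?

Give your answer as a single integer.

Answer: 6

Derivation:
Step 1: on BLACK (2,4): turn L to W, flip to white, move to (2,3). |black|=3
Step 2: on WHITE (2,3): turn R to N, flip to black, move to (1,3). |black|=4
Step 3: on WHITE (1,3): turn R to E, flip to black, move to (1,4). |black|=5
Step 4: on WHITE (1,4): turn R to S, flip to black, move to (2,4). |black|=6
Step 5: on WHITE (2,4): turn R to W, flip to black, move to (2,3). |black|=7
Step 6: on BLACK (2,3): turn L to S, flip to white, move to (3,3). |black|=6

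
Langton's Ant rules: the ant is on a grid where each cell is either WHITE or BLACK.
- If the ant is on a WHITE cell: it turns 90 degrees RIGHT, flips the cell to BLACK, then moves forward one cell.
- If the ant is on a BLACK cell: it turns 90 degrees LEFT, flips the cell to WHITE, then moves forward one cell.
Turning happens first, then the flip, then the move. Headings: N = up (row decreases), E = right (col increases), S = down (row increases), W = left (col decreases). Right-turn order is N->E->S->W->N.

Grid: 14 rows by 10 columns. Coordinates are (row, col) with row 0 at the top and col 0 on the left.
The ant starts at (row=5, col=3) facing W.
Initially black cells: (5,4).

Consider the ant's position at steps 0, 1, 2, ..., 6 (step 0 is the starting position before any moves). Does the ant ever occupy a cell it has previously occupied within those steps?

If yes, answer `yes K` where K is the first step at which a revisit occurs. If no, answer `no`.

Step 1: on WHITE (5,3): turn R to N, flip to black, move to (4,3). |black|=2 — new cell
Step 2: on WHITE (4,3): turn R to E, flip to black, move to (4,4). |black|=3 — new cell
Step 3: on WHITE (4,4): turn R to S, flip to black, move to (5,4). |black|=4 — new cell
Step 4: on BLACK (5,4): turn L to E, flip to white, move to (5,5). |black|=3 — new cell
Step 5: on WHITE (5,5): turn R to S, flip to black, move to (6,5). |black|=4 — new cell
Step 6: on WHITE (6,5): turn R to W, flip to black, move to (6,4). |black|=5 — new cell
No revisit within 6 steps.

Answer: no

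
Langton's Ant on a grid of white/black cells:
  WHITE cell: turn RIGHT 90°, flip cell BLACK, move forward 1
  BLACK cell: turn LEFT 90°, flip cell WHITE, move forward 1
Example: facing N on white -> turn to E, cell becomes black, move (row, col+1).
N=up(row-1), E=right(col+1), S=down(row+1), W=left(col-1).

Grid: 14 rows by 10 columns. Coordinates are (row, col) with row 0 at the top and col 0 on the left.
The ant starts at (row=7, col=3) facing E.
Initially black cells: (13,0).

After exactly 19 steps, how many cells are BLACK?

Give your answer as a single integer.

Answer: 8

Derivation:
Step 1: on WHITE (7,3): turn R to S, flip to black, move to (8,3). |black|=2
Step 2: on WHITE (8,3): turn R to W, flip to black, move to (8,2). |black|=3
Step 3: on WHITE (8,2): turn R to N, flip to black, move to (7,2). |black|=4
Step 4: on WHITE (7,2): turn R to E, flip to black, move to (7,3). |black|=5
Step 5: on BLACK (7,3): turn L to N, flip to white, move to (6,3). |black|=4
Step 6: on WHITE (6,3): turn R to E, flip to black, move to (6,4). |black|=5
Step 7: on WHITE (6,4): turn R to S, flip to black, move to (7,4). |black|=6
Step 8: on WHITE (7,4): turn R to W, flip to black, move to (7,3). |black|=7
Step 9: on WHITE (7,3): turn R to N, flip to black, move to (6,3). |black|=8
Step 10: on BLACK (6,3): turn L to W, flip to white, move to (6,2). |black|=7
Step 11: on WHITE (6,2): turn R to N, flip to black, move to (5,2). |black|=8
Step 12: on WHITE (5,2): turn R to E, flip to black, move to (5,3). |black|=9
Step 13: on WHITE (5,3): turn R to S, flip to black, move to (6,3). |black|=10
Step 14: on WHITE (6,3): turn R to W, flip to black, move to (6,2). |black|=11
Step 15: on BLACK (6,2): turn L to S, flip to white, move to (7,2). |black|=10
Step 16: on BLACK (7,2): turn L to E, flip to white, move to (7,3). |black|=9
Step 17: on BLACK (7,3): turn L to N, flip to white, move to (6,3). |black|=8
Step 18: on BLACK (6,3): turn L to W, flip to white, move to (6,2). |black|=7
Step 19: on WHITE (6,2): turn R to N, flip to black, move to (5,2). |black|=8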